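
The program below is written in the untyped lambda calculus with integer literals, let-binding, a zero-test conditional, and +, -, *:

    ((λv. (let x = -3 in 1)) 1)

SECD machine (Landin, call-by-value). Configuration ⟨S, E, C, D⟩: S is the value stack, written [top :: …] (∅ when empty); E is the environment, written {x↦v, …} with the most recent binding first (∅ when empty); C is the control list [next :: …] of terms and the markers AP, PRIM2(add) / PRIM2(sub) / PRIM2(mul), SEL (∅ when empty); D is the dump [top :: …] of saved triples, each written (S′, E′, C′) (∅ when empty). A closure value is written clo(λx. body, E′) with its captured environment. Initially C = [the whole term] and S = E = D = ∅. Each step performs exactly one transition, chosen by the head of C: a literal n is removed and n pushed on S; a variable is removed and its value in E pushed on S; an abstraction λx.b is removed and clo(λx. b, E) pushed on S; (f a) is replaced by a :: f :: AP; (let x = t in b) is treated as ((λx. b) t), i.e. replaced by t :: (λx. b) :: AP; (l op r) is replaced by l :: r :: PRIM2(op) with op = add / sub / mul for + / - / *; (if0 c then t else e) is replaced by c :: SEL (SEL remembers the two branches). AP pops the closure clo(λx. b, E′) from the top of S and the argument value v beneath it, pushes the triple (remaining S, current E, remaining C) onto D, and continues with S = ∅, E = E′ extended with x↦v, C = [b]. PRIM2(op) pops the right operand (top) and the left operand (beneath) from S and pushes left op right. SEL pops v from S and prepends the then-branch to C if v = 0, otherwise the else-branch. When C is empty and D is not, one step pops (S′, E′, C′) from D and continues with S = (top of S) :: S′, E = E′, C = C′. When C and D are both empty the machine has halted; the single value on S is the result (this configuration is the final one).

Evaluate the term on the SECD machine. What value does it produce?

step 0: [S=∅ | E=∅ | C=[((λv. (let x = -3 in 1)) 1)] | D=∅]
step 1: [S=∅ | E=∅ | C=[1 :: (λv. (let x = -3 in 1)) :: AP] | D=∅]
step 2: [S=[1] | E=∅ | C=[(λv. (let x = -3 in 1)) :: AP] | D=∅]
step 3: [S=[clo(λv. (let x = -3 in 1), ∅) :: 1] | E=∅ | C=[AP] | D=∅]
step 4: [S=∅ | E={v↦1} | C=[(let x = -3 in 1)] | D=[(∅, ∅, ∅)]]
step 5: [S=∅ | E={v↦1} | C=[-3 :: (λx. 1) :: AP] | D=[(∅, ∅, ∅)]]
step 6: [S=[-3] | E={v↦1} | C=[(λx. 1) :: AP] | D=[(∅, ∅, ∅)]]
step 7: [S=[clo(λx. 1, {v↦1}) :: -3] | E={v↦1} | C=[AP] | D=[(∅, ∅, ∅)]]
step 8: [S=∅ | E={x↦-3, v↦1} | C=[1] | D=[(∅, {v↦1}, ∅) :: (∅, ∅, ∅)]]
step 9: [S=[1] | E={x↦-3, v↦1} | C=∅ | D=[(∅, {v↦1}, ∅) :: (∅, ∅, ∅)]]
step 10: [S=[1] | E={v↦1} | C=∅ | D=[(∅, ∅, ∅)]]
step 11: [S=[1] | E=∅ | C=∅ | D=∅]
→ final value 1

Answer: 1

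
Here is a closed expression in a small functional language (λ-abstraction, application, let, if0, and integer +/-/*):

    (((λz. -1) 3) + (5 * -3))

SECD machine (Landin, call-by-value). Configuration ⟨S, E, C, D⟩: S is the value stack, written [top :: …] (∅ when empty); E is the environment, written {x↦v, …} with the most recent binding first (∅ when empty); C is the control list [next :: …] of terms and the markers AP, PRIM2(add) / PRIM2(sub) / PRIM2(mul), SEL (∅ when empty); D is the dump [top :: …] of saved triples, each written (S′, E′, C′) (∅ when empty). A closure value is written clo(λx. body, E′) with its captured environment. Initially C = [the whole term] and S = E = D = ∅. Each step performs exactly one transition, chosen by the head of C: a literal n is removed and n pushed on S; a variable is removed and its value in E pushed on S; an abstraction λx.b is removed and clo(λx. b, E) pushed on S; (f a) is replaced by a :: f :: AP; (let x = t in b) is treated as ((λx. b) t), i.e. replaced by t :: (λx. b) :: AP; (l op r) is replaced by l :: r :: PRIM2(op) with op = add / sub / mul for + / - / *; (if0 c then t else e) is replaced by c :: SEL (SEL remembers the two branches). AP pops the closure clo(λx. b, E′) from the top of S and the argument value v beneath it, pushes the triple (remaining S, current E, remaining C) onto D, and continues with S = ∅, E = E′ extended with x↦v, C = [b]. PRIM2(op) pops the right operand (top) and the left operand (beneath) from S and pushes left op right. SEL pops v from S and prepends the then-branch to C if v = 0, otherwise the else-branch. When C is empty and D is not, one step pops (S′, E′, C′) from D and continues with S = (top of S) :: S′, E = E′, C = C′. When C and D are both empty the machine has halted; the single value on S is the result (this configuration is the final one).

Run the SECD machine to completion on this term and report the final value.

Answer: -16

Execution trace:
[0] [S=∅ | E=∅ | C=[(((λz. -1) 3) + (5 * -3))] | D=∅]
[1] [S=∅ | E=∅ | C=[((λz. -1) 3) :: (5 * -3) :: PRIM2(add)] | D=∅]
[2] [S=∅ | E=∅ | C=[3 :: (λz. -1) :: AP :: (5 * -3) :: PRIM2(add)] | D=∅]
[3] [S=[3] | E=∅ | C=[(λz. -1) :: AP :: (5 * -3) :: PRIM2(add)] | D=∅]
[4] [S=[clo(λz. -1, ∅) :: 3] | E=∅ | C=[AP :: (5 * -3) :: PRIM2(add)] | D=∅]
[5] [S=∅ | E={z↦3} | C=[-1] | D=[(∅, ∅, [(5 * -3) :: PRIM2(add)])]]
[6] [S=[-1] | E={z↦3} | C=∅ | D=[(∅, ∅, [(5 * -3) :: PRIM2(add)])]]
[7] [S=[-1] | E=∅ | C=[(5 * -3) :: PRIM2(add)] | D=∅]
[8] [S=[-1] | E=∅ | C=[5 :: -3 :: PRIM2(mul) :: PRIM2(add)] | D=∅]
[9] [S=[5 :: -1] | E=∅ | C=[-3 :: PRIM2(mul) :: PRIM2(add)] | D=∅]
[10] [S=[-3 :: 5 :: -1] | E=∅ | C=[PRIM2(mul) :: PRIM2(add)] | D=∅]
[11] [S=[-15 :: -1] | E=∅ | C=[PRIM2(add)] | D=∅]
[12] [S=[-16] | E=∅ | C=∅ | D=∅]
→ final value -16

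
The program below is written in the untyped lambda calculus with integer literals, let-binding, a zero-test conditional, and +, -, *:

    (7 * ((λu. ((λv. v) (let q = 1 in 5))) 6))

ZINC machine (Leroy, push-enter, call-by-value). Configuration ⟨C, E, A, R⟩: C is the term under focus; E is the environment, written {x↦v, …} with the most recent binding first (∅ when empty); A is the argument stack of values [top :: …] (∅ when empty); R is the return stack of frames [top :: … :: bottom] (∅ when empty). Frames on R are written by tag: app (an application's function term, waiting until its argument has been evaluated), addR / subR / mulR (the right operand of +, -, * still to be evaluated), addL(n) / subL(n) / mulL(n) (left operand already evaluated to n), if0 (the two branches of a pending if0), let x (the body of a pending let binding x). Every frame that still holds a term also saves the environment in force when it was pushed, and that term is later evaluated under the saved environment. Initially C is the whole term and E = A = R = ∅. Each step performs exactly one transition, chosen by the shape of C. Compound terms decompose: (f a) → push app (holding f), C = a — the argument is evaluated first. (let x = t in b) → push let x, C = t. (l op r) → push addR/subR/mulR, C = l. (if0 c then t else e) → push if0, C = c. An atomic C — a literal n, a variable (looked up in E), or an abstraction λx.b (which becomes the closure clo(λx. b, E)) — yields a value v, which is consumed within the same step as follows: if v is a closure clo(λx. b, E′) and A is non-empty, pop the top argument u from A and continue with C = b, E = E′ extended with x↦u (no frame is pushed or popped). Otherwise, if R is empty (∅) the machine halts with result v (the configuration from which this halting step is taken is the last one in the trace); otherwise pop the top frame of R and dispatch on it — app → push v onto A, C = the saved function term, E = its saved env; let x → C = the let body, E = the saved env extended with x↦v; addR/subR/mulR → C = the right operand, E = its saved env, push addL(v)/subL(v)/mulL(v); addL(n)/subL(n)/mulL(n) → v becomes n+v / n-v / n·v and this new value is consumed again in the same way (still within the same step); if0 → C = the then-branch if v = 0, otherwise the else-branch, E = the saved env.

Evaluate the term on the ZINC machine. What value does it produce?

step 0: <C=(7 * ((λu. ((λv. v) (let q = 1 in 5))) 6)), E=∅, A=∅, R=∅>
step 1: <C=7, E=∅, A=∅, R=[mulR]>
step 2: <C=((λu. ((λv. v) (let q = 1 in 5))) 6), E=∅, A=∅, R=[mulL(7)]>
step 3: <C=6, E=∅, A=∅, R=[app :: mulL(7)]>
step 4: <C=(λu. ((λv. v) (let q = 1 in 5))), E=∅, A=[6], R=[mulL(7)]>
step 5: <C=((λv. v) (let q = 1 in 5)), E={u↦6}, A=∅, R=[mulL(7)]>
step 6: <C=(let q = 1 in 5), E={u↦6}, A=∅, R=[app :: mulL(7)]>
step 7: <C=1, E={u↦6}, A=∅, R=[let q :: app :: mulL(7)]>
step 8: <C=5, E={q↦1, u↦6}, A=∅, R=[app :: mulL(7)]>
step 9: <C=(λv. v), E={u↦6}, A=[5], R=[mulL(7)]>
step 10: <C=v, E={v↦5, u↦6}, A=∅, R=[mulL(7)]>
→ final value 35

Answer: 35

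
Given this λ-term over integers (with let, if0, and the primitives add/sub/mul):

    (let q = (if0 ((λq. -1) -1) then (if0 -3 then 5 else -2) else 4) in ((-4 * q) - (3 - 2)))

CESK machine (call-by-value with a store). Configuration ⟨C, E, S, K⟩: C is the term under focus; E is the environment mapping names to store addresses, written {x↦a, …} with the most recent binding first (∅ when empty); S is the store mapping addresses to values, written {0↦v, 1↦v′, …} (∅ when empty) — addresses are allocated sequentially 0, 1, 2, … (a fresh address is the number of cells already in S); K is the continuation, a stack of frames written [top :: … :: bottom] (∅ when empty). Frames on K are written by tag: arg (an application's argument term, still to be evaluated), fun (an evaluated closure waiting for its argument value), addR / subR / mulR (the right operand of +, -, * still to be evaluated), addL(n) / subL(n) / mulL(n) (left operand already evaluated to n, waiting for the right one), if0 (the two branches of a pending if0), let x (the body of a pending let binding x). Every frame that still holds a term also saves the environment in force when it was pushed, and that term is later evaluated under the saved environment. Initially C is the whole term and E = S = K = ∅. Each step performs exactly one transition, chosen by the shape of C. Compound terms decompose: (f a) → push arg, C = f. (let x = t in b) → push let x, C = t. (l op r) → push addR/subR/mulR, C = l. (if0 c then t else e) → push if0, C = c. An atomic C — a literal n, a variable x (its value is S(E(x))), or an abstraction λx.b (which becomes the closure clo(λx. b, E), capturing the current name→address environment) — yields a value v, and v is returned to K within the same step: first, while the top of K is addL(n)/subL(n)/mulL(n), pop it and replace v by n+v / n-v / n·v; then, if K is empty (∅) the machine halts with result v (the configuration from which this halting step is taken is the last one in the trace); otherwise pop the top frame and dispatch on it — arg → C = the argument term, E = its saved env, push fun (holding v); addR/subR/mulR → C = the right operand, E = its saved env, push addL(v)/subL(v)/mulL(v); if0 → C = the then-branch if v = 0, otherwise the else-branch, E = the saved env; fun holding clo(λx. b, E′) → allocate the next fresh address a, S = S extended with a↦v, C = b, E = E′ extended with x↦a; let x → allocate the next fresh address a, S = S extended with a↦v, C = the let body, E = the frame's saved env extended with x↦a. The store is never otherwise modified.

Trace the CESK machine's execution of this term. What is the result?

Answer: -17

Derivation:
[0] ⟨C=(let q = (if0 ((λq. -1) -1) then (if0 -3 then 5 else -2) else 4) in ((-4 * q) - (3 - 2))); E=∅; S=∅; K=∅⟩
[1] ⟨C=(if0 ((λq. -1) -1) then (if0 -3 then 5 else -2) else 4); E=∅; S=∅; K=[let q]⟩
[2] ⟨C=((λq. -1) -1); E=∅; S=∅; K=[if0 :: let q]⟩
[3] ⟨C=(λq. -1); E=∅; S=∅; K=[arg :: if0 :: let q]⟩
[4] ⟨C=-1; E=∅; S=∅; K=[fun :: if0 :: let q]⟩
[5] ⟨C=-1; E={q↦0}; S={0↦-1}; K=[if0 :: let q]⟩
[6] ⟨C=4; E=∅; S={0↦-1}; K=[let q]⟩
[7] ⟨C=((-4 * q) - (3 - 2)); E={q↦1}; S={0↦-1, 1↦4}; K=∅⟩
[8] ⟨C=(-4 * q); E={q↦1}; S={0↦-1, 1↦4}; K=[subR]⟩
[9] ⟨C=-4; E={q↦1}; S={0↦-1, 1↦4}; K=[mulR :: subR]⟩
[10] ⟨C=q; E={q↦1}; S={0↦-1, 1↦4}; K=[mulL(-4) :: subR]⟩
[11] ⟨C=(3 - 2); E={q↦1}; S={0↦-1, 1↦4}; K=[subL(-16)]⟩
[12] ⟨C=3; E={q↦1}; S={0↦-1, 1↦4}; K=[subR :: subL(-16)]⟩
[13] ⟨C=2; E={q↦1}; S={0↦-1, 1↦4}; K=[subL(3) :: subL(-16)]⟩
→ final value -17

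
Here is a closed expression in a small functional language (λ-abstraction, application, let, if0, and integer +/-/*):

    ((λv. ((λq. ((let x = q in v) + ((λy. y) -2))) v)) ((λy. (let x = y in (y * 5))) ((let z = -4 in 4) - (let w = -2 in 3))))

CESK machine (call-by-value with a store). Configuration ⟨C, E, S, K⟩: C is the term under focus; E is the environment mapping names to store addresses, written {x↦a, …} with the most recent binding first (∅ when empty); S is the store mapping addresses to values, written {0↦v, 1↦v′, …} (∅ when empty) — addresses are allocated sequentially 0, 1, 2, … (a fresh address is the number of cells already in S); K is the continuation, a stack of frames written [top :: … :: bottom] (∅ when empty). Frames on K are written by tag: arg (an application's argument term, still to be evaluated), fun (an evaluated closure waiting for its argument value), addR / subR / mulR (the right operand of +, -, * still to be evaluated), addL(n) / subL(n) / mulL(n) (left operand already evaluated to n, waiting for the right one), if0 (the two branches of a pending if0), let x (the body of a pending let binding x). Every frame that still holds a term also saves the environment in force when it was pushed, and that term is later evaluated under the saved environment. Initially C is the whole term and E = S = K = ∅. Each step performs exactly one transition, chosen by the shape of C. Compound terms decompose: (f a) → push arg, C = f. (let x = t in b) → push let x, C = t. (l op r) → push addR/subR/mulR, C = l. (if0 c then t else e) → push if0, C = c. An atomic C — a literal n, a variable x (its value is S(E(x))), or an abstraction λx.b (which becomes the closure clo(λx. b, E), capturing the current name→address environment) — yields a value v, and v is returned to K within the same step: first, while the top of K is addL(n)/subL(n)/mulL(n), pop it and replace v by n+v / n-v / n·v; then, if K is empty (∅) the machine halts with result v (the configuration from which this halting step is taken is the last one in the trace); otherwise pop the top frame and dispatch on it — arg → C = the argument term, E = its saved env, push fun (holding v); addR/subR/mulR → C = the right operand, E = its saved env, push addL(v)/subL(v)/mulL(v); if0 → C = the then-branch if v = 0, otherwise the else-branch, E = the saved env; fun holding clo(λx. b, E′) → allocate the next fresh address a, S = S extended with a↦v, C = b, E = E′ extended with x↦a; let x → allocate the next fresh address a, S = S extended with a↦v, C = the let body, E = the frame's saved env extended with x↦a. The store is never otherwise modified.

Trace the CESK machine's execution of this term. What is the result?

[0] <C=((λv. ((λq. ((let x = q in v) + ((λy. y) -2))) v)) ((λy. (let x = y in (y * 5))) ((let z = -4 in 4) - (let w = -2 in 3)))), E=∅, S=∅, K=∅>
[1] <C=(λv. ((λq. ((let x = q in v) + ((λy. y) -2))) v)), E=∅, S=∅, K=[arg]>
[2] <C=((λy. (let x = y in (y * 5))) ((let z = -4 in 4) - (let w = -2 in 3))), E=∅, S=∅, K=[fun]>
[3] <C=(λy. (let x = y in (y * 5))), E=∅, S=∅, K=[arg :: fun]>
[4] <C=((let z = -4 in 4) - (let w = -2 in 3)), E=∅, S=∅, K=[fun :: fun]>
[5] <C=(let z = -4 in 4), E=∅, S=∅, K=[subR :: fun :: fun]>
[6] <C=-4, E=∅, S=∅, K=[let z :: subR :: fun :: fun]>
[7] <C=4, E={z↦0}, S={0↦-4}, K=[subR :: fun :: fun]>
[8] <C=(let w = -2 in 3), E=∅, S={0↦-4}, K=[subL(4) :: fun :: fun]>
[9] <C=-2, E=∅, S={0↦-4}, K=[let w :: subL(4) :: fun :: fun]>
[10] <C=3, E={w↦1}, S={0↦-4, 1↦-2}, K=[subL(4) :: fun :: fun]>
[11] <C=(let x = y in (y * 5)), E={y↦2}, S={0↦-4, 1↦-2, 2↦1}, K=[fun]>
[12] <C=y, E={y↦2}, S={0↦-4, 1↦-2, 2↦1}, K=[let x :: fun]>
[13] <C=(y * 5), E={x↦3, y↦2}, S={0↦-4, 1↦-2, 2↦1, 3↦1}, K=[fun]>
[14] <C=y, E={x↦3, y↦2}, S={0↦-4, 1↦-2, 2↦1, 3↦1}, K=[mulR :: fun]>
[15] <C=5, E={x↦3, y↦2}, S={0↦-4, 1↦-2, 2↦1, 3↦1}, K=[mulL(1) :: fun]>
[16] <C=((λq. ((let x = q in v) + ((λy. y) -2))) v), E={v↦4}, S={0↦-4, 1↦-2, 2↦1, 3↦1, 4↦5}, K=∅>
[17] <C=(λq. ((let x = q in v) + ((λy. y) -2))), E={v↦4}, S={0↦-4, 1↦-2, 2↦1, 3↦1, 4↦5}, K=[arg]>
[18] <C=v, E={v↦4}, S={0↦-4, 1↦-2, 2↦1, 3↦1, 4↦5}, K=[fun]>
[19] <C=((let x = q in v) + ((λy. y) -2)), E={q↦5, v↦4}, S={0↦-4, 1↦-2, 2↦1, 3↦1, 4↦5, 5↦5}, K=∅>
[20] <C=(let x = q in v), E={q↦5, v↦4}, S={0↦-4, 1↦-2, 2↦1, 3↦1, 4↦5, 5↦5}, K=[addR]>
[21] <C=q, E={q↦5, v↦4}, S={0↦-4, 1↦-2, 2↦1, 3↦1, 4↦5, 5↦5}, K=[let x :: addR]>
[22] <C=v, E={x↦6, q↦5, v↦4}, S={0↦-4, 1↦-2, 2↦1, 3↦1, 4↦5, 5↦5, 6↦5}, K=[addR]>
[23] <C=((λy. y) -2), E={q↦5, v↦4}, S={0↦-4, 1↦-2, 2↦1, 3↦1, 4↦5, 5↦5, 6↦5}, K=[addL(5)]>
[24] <C=(λy. y), E={q↦5, v↦4}, S={0↦-4, 1↦-2, 2↦1, 3↦1, 4↦5, 5↦5, 6↦5}, K=[arg :: addL(5)]>
[25] <C=-2, E={q↦5, v↦4}, S={0↦-4, 1↦-2, 2↦1, 3↦1, 4↦5, 5↦5, 6↦5}, K=[fun :: addL(5)]>
[26] <C=y, E={y↦7, q↦5, v↦4}, S={0↦-4, 1↦-2, 2↦1, 3↦1, 4↦5, 5↦5, 6↦5, 7↦-2}, K=[addL(5)]>
→ final value 3

Answer: 3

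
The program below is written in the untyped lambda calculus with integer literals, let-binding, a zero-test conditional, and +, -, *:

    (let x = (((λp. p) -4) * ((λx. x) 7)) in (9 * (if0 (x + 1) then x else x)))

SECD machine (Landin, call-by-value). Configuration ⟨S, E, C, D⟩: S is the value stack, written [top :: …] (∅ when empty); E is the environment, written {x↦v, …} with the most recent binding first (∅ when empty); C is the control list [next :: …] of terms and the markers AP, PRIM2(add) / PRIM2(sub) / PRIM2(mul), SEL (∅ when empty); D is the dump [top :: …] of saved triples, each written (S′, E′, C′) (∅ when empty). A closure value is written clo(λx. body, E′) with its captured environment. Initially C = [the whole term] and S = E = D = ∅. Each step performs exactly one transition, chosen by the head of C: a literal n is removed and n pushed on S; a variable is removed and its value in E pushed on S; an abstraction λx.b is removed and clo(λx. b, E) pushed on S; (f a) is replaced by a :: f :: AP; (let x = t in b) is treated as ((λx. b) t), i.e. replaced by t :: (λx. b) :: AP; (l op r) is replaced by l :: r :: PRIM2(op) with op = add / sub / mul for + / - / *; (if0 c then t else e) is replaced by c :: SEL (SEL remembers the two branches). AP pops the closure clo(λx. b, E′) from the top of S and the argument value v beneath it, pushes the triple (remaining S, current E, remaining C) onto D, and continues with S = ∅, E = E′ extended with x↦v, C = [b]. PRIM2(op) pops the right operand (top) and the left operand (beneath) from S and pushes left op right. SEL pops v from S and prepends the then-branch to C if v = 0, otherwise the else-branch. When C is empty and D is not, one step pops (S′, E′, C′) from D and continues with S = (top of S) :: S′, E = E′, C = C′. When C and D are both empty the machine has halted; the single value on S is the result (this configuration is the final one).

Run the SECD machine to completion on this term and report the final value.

Answer: -252

Derivation:
t=0: <S=∅, E=∅, C=[(let x = (((λp. p) -4) * ((λx. x) 7)) in (9 * (if0 (x + 1) then x else x)))], D=∅>
t=1: <S=∅, E=∅, C=[(((λp. p) -4) * ((λx. x) 7)) :: (λx. (9 * (if0 (x + 1) then x else x))) :: AP], D=∅>
t=2: <S=∅, E=∅, C=[((λp. p) -4) :: ((λx. x) 7) :: PRIM2(mul) :: (λx. (9 * (if0 (x + 1) then x else x))) :: AP], D=∅>
t=3: <S=∅, E=∅, C=[-4 :: (λp. p) :: AP :: ((λx. x) 7) :: PRIM2(mul) :: (λx. (9 * (if0 (x + 1) then x else x))) :: AP], D=∅>
t=4: <S=[-4], E=∅, C=[(λp. p) :: AP :: ((λx. x) 7) :: PRIM2(mul) :: (λx. (9 * (if0 (x + 1) then x else x))) :: AP], D=∅>
t=5: <S=[clo(λp. p, ∅) :: -4], E=∅, C=[AP :: ((λx. x) 7) :: PRIM2(mul) :: (λx. (9 * (if0 (x + 1) then x else x))) :: AP], D=∅>
t=6: <S=∅, E={p↦-4}, C=[p], D=[(∅, ∅, [((λx. x) 7) :: PRIM2(mul) :: (λx. (9 * (if0 (x + 1) then x else x))) :: AP])]>
t=7: <S=[-4], E={p↦-4}, C=∅, D=[(∅, ∅, [((λx. x) 7) :: PRIM2(mul) :: (λx. (9 * (if0 (x + 1) then x else x))) :: AP])]>
t=8: <S=[-4], E=∅, C=[((λx. x) 7) :: PRIM2(mul) :: (λx. (9 * (if0 (x + 1) then x else x))) :: AP], D=∅>
t=9: <S=[-4], E=∅, C=[7 :: (λx. x) :: AP :: PRIM2(mul) :: (λx. (9 * (if0 (x + 1) then x else x))) :: AP], D=∅>
t=10: <S=[7 :: -4], E=∅, C=[(λx. x) :: AP :: PRIM2(mul) :: (λx. (9 * (if0 (x + 1) then x else x))) :: AP], D=∅>
t=11: <S=[clo(λx. x, ∅) :: 7 :: -4], E=∅, C=[AP :: PRIM2(mul) :: (λx. (9 * (if0 (x + 1) then x else x))) :: AP], D=∅>
t=12: <S=∅, E={x↦7}, C=[x], D=[([-4], ∅, [PRIM2(mul) :: (λx. (9 * (if0 (x + 1) then x else x))) :: AP])]>
t=13: <S=[7], E={x↦7}, C=∅, D=[([-4], ∅, [PRIM2(mul) :: (λx. (9 * (if0 (x + 1) then x else x))) :: AP])]>
t=14: <S=[7 :: -4], E=∅, C=[PRIM2(mul) :: (λx. (9 * (if0 (x + 1) then x else x))) :: AP], D=∅>
t=15: <S=[-28], E=∅, C=[(λx. (9 * (if0 (x + 1) then x else x))) :: AP], D=∅>
t=16: <S=[clo(λx. (9 * (if0 (x + 1) then x else x)), ∅) :: -28], E=∅, C=[AP], D=∅>
t=17: <S=∅, E={x↦-28}, C=[(9 * (if0 (x + 1) then x else x))], D=[(∅, ∅, ∅)]>
t=18: <S=∅, E={x↦-28}, C=[9 :: (if0 (x + 1) then x else x) :: PRIM2(mul)], D=[(∅, ∅, ∅)]>
t=19: <S=[9], E={x↦-28}, C=[(if0 (x + 1) then x else x) :: PRIM2(mul)], D=[(∅, ∅, ∅)]>
t=20: <S=[9], E={x↦-28}, C=[(x + 1) :: SEL :: PRIM2(mul)], D=[(∅, ∅, ∅)]>
t=21: <S=[9], E={x↦-28}, C=[x :: 1 :: PRIM2(add) :: SEL :: PRIM2(mul)], D=[(∅, ∅, ∅)]>
t=22: <S=[-28 :: 9], E={x↦-28}, C=[1 :: PRIM2(add) :: SEL :: PRIM2(mul)], D=[(∅, ∅, ∅)]>
t=23: <S=[1 :: -28 :: 9], E={x↦-28}, C=[PRIM2(add) :: SEL :: PRIM2(mul)], D=[(∅, ∅, ∅)]>
t=24: <S=[-27 :: 9], E={x↦-28}, C=[SEL :: PRIM2(mul)], D=[(∅, ∅, ∅)]>
t=25: <S=[9], E={x↦-28}, C=[x :: PRIM2(mul)], D=[(∅, ∅, ∅)]>
t=26: <S=[-28 :: 9], E={x↦-28}, C=[PRIM2(mul)], D=[(∅, ∅, ∅)]>
t=27: <S=[-252], E={x↦-28}, C=∅, D=[(∅, ∅, ∅)]>
t=28: <S=[-252], E=∅, C=∅, D=∅>
→ final value -252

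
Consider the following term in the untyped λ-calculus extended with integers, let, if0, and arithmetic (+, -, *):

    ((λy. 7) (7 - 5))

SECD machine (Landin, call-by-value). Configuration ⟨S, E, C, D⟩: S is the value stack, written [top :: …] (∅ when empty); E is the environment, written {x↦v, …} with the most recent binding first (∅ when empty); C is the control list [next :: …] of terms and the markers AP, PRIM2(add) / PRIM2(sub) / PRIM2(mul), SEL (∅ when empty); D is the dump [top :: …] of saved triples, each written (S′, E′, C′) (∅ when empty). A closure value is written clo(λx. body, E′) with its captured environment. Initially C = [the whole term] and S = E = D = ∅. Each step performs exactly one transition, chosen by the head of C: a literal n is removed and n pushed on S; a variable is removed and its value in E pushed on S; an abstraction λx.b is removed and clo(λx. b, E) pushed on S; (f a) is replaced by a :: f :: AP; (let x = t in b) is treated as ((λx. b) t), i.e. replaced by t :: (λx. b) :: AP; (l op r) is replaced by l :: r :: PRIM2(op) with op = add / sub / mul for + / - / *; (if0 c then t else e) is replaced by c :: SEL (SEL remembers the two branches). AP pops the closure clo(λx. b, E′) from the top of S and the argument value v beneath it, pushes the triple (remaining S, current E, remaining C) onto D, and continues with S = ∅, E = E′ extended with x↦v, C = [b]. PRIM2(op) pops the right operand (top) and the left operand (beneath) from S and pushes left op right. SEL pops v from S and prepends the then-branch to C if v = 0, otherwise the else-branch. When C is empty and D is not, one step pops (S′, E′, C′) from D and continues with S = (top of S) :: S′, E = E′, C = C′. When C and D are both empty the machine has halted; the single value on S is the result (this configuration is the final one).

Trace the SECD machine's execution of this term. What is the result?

Answer: 7

Machine steps:
[0] <S=∅, E=∅, C=[((λy. 7) (7 - 5))], D=∅>
[1] <S=∅, E=∅, C=[(7 - 5) :: (λy. 7) :: AP], D=∅>
[2] <S=∅, E=∅, C=[7 :: 5 :: PRIM2(sub) :: (λy. 7) :: AP], D=∅>
[3] <S=[7], E=∅, C=[5 :: PRIM2(sub) :: (λy. 7) :: AP], D=∅>
[4] <S=[5 :: 7], E=∅, C=[PRIM2(sub) :: (λy. 7) :: AP], D=∅>
[5] <S=[2], E=∅, C=[(λy. 7) :: AP], D=∅>
[6] <S=[clo(λy. 7, ∅) :: 2], E=∅, C=[AP], D=∅>
[7] <S=∅, E={y↦2}, C=[7], D=[(∅, ∅, ∅)]>
[8] <S=[7], E={y↦2}, C=∅, D=[(∅, ∅, ∅)]>
[9] <S=[7], E=∅, C=∅, D=∅>
→ final value 7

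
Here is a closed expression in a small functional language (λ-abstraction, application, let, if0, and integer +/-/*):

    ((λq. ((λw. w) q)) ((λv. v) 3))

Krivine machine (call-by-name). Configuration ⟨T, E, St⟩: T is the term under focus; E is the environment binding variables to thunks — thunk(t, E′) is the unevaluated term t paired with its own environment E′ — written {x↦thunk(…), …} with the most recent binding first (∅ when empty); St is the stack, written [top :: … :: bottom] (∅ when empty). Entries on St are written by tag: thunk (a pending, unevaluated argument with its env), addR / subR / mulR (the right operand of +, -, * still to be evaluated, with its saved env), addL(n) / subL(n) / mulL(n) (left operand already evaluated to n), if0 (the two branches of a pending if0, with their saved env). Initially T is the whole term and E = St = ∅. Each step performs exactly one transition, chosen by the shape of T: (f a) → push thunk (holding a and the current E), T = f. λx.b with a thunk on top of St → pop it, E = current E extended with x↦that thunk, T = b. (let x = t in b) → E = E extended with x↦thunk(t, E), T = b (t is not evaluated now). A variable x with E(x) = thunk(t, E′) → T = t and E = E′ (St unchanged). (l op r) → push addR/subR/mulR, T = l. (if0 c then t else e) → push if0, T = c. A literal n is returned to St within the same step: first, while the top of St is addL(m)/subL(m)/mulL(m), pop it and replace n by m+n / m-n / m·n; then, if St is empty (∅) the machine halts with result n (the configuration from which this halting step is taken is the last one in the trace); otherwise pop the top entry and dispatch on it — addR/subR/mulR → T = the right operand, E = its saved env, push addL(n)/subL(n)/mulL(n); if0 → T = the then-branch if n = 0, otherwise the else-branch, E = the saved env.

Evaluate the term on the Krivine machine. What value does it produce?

Answer: 3

Derivation:
0. ⟨T=((λq. ((λw. w) q)) ((λv. v) 3)); E=∅; St=∅⟩
1. ⟨T=(λq. ((λw. w) q)); E=∅; St=[thunk]⟩
2. ⟨T=((λw. w) q); E={q↦thunk(((λv. v) 3), ∅)}; St=∅⟩
3. ⟨T=(λw. w); E={q↦thunk(((λv. v) 3), ∅)}; St=[thunk]⟩
4. ⟨T=w; E={w↦thunk(q, {q↦thunk(((λv. v) 3), ∅)}), q↦thunk(((λv. v) 3), ∅)}; St=∅⟩
5. ⟨T=q; E={q↦thunk(((λv. v) 3), ∅)}; St=∅⟩
6. ⟨T=((λv. v) 3); E=∅; St=∅⟩
7. ⟨T=(λv. v); E=∅; St=[thunk]⟩
8. ⟨T=v; E={v↦thunk(3, ∅)}; St=∅⟩
9. ⟨T=3; E=∅; St=∅⟩
→ final value 3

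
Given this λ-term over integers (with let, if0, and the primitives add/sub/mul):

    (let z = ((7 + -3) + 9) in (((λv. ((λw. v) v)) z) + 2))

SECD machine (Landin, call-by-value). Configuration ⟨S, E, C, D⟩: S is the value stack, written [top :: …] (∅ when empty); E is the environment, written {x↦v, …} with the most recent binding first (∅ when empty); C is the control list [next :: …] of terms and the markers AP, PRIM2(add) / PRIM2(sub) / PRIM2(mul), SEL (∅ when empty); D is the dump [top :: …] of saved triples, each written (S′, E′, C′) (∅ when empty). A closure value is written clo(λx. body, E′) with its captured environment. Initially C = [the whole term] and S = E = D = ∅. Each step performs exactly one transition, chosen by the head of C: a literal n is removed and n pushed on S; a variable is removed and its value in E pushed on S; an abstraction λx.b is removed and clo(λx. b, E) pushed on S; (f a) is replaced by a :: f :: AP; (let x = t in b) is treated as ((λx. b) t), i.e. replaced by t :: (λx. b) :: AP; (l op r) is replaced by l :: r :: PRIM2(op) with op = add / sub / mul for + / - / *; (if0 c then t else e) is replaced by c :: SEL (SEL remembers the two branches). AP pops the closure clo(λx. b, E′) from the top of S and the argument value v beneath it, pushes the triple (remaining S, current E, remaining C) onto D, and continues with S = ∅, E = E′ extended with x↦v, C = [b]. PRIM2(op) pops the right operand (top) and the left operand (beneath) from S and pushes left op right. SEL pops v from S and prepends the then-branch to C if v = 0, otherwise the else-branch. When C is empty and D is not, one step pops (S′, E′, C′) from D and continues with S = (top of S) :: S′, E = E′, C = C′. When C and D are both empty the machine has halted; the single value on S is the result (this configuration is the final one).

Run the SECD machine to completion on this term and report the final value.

step 0: ⟨S=∅; E=∅; C=[(let z = ((7 + -3) + 9) in (((λv. ((λw. v) v)) z) + 2))]; D=∅⟩
step 1: ⟨S=∅; E=∅; C=[((7 + -3) + 9) :: (λz. (((λv. ((λw. v) v)) z) + 2)) :: AP]; D=∅⟩
step 2: ⟨S=∅; E=∅; C=[(7 + -3) :: 9 :: PRIM2(add) :: (λz. (((λv. ((λw. v) v)) z) + 2)) :: AP]; D=∅⟩
step 3: ⟨S=∅; E=∅; C=[7 :: -3 :: PRIM2(add) :: 9 :: PRIM2(add) :: (λz. (((λv. ((λw. v) v)) z) + 2)) :: AP]; D=∅⟩
step 4: ⟨S=[7]; E=∅; C=[-3 :: PRIM2(add) :: 9 :: PRIM2(add) :: (λz. (((λv. ((λw. v) v)) z) + 2)) :: AP]; D=∅⟩
step 5: ⟨S=[-3 :: 7]; E=∅; C=[PRIM2(add) :: 9 :: PRIM2(add) :: (λz. (((λv. ((λw. v) v)) z) + 2)) :: AP]; D=∅⟩
step 6: ⟨S=[4]; E=∅; C=[9 :: PRIM2(add) :: (λz. (((λv. ((λw. v) v)) z) + 2)) :: AP]; D=∅⟩
step 7: ⟨S=[9 :: 4]; E=∅; C=[PRIM2(add) :: (λz. (((λv. ((λw. v) v)) z) + 2)) :: AP]; D=∅⟩
step 8: ⟨S=[13]; E=∅; C=[(λz. (((λv. ((λw. v) v)) z) + 2)) :: AP]; D=∅⟩
step 9: ⟨S=[clo(λz. (((λv. ((λw. v) v)) z) + 2), ∅) :: 13]; E=∅; C=[AP]; D=∅⟩
step 10: ⟨S=∅; E={z↦13}; C=[(((λv. ((λw. v) v)) z) + 2)]; D=[(∅, ∅, ∅)]⟩
step 11: ⟨S=∅; E={z↦13}; C=[((λv. ((λw. v) v)) z) :: 2 :: PRIM2(add)]; D=[(∅, ∅, ∅)]⟩
step 12: ⟨S=∅; E={z↦13}; C=[z :: (λv. ((λw. v) v)) :: AP :: 2 :: PRIM2(add)]; D=[(∅, ∅, ∅)]⟩
step 13: ⟨S=[13]; E={z↦13}; C=[(λv. ((λw. v) v)) :: AP :: 2 :: PRIM2(add)]; D=[(∅, ∅, ∅)]⟩
step 14: ⟨S=[clo(λv. ((λw. v) v), {z↦13}) :: 13]; E={z↦13}; C=[AP :: 2 :: PRIM2(add)]; D=[(∅, ∅, ∅)]⟩
step 15: ⟨S=∅; E={v↦13, z↦13}; C=[((λw. v) v)]; D=[(∅, {z↦13}, [2 :: PRIM2(add)]) :: (∅, ∅, ∅)]⟩
step 16: ⟨S=∅; E={v↦13, z↦13}; C=[v :: (λw. v) :: AP]; D=[(∅, {z↦13}, [2 :: PRIM2(add)]) :: (∅, ∅, ∅)]⟩
step 17: ⟨S=[13]; E={v↦13, z↦13}; C=[(λw. v) :: AP]; D=[(∅, {z↦13}, [2 :: PRIM2(add)]) :: (∅, ∅, ∅)]⟩
step 18: ⟨S=[clo(λw. v, {v↦13, z↦13}) :: 13]; E={v↦13, z↦13}; C=[AP]; D=[(∅, {z↦13}, [2 :: PRIM2(add)]) :: (∅, ∅, ∅)]⟩
step 19: ⟨S=∅; E={w↦13, v↦13, z↦13}; C=[v]; D=[(∅, {v↦13, z↦13}, ∅) :: (∅, {z↦13}, [2 :: PRIM2(add)]) :: (∅, ∅, ∅)]⟩
step 20: ⟨S=[13]; E={w↦13, v↦13, z↦13}; C=∅; D=[(∅, {v↦13, z↦13}, ∅) :: (∅, {z↦13}, [2 :: PRIM2(add)]) :: (∅, ∅, ∅)]⟩
step 21: ⟨S=[13]; E={v↦13, z↦13}; C=∅; D=[(∅, {z↦13}, [2 :: PRIM2(add)]) :: (∅, ∅, ∅)]⟩
step 22: ⟨S=[13]; E={z↦13}; C=[2 :: PRIM2(add)]; D=[(∅, ∅, ∅)]⟩
step 23: ⟨S=[2 :: 13]; E={z↦13}; C=[PRIM2(add)]; D=[(∅, ∅, ∅)]⟩
step 24: ⟨S=[15]; E={z↦13}; C=∅; D=[(∅, ∅, ∅)]⟩
step 25: ⟨S=[15]; E=∅; C=∅; D=∅⟩
→ final value 15

Answer: 15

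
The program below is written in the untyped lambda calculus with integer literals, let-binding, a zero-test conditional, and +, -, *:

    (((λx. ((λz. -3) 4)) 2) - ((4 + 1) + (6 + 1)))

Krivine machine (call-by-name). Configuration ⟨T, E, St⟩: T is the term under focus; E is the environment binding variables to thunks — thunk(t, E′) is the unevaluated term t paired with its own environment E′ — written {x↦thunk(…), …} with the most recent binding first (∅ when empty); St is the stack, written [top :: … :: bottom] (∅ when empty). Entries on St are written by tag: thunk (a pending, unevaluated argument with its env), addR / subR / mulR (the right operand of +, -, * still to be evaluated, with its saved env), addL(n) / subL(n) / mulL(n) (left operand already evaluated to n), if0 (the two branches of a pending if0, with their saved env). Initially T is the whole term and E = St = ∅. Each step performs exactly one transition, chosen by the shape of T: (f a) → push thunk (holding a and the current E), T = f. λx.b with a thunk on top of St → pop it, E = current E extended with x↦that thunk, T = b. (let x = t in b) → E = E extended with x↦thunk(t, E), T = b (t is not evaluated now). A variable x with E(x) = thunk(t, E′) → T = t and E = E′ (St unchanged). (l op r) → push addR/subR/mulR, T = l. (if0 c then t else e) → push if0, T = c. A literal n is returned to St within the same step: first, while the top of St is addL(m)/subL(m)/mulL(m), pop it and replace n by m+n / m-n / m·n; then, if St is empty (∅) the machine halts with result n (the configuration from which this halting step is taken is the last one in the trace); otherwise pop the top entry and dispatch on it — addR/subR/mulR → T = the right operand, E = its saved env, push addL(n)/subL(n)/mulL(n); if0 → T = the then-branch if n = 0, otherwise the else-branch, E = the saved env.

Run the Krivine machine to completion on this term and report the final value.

Answer: -15

Machine steps:
0. <T=(((λx. ((λz. -3) 4)) 2) - ((4 + 1) + (6 + 1))), E=∅, St=∅>
1. <T=((λx. ((λz. -3) 4)) 2), E=∅, St=[subR]>
2. <T=(λx. ((λz. -3) 4)), E=∅, St=[thunk :: subR]>
3. <T=((λz. -3) 4), E={x↦thunk(2, ∅)}, St=[subR]>
4. <T=(λz. -3), E={x↦thunk(2, ∅)}, St=[thunk :: subR]>
5. <T=-3, E={z↦thunk(4, {x↦thunk(2, ∅)}), x↦thunk(2, ∅)}, St=[subR]>
6. <T=((4 + 1) + (6 + 1)), E=∅, St=[subL(-3)]>
7. <T=(4 + 1), E=∅, St=[addR :: subL(-3)]>
8. <T=4, E=∅, St=[addR :: addR :: subL(-3)]>
9. <T=1, E=∅, St=[addL(4) :: addR :: subL(-3)]>
10. <T=(6 + 1), E=∅, St=[addL(5) :: subL(-3)]>
11. <T=6, E=∅, St=[addR :: addL(5) :: subL(-3)]>
12. <T=1, E=∅, St=[addL(6) :: addL(5) :: subL(-3)]>
→ final value -15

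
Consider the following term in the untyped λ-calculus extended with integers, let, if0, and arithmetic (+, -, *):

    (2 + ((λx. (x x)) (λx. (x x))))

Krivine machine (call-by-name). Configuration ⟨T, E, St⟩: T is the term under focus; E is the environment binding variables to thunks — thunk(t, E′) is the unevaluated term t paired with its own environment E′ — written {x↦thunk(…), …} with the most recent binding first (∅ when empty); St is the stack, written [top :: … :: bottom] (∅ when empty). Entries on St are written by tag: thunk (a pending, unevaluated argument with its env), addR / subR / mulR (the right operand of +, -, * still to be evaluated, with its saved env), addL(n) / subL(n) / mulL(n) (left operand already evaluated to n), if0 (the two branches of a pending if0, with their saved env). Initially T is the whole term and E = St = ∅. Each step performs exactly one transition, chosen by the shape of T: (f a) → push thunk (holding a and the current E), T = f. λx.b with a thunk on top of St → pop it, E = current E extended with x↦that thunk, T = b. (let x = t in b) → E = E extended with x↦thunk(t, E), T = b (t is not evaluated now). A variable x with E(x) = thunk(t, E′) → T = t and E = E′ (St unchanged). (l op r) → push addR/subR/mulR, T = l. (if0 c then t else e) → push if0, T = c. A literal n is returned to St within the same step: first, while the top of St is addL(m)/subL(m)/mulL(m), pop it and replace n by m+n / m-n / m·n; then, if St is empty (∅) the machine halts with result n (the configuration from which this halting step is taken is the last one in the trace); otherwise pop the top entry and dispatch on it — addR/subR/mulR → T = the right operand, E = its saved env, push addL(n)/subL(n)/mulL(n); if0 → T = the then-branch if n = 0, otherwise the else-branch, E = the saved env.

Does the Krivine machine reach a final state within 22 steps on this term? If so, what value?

[0] [T=(2 + ((λx. (x x)) (λx. (x x)))) | E=∅ | St=∅]
[1] [T=2 | E=∅ | St=[addR]]
[2] [T=((λx. (x x)) (λx. (x x))) | E=∅ | St=[addL(2)]]
[3] [T=(λx. (x x)) | E=∅ | St=[thunk :: addL(2)]]
[4] [T=(x x) | E={x↦thunk((λx. (x x)), ∅)} | St=[addL(2)]]
[5] [T=x | E={x↦thunk((λx. (x x)), ∅)} | St=[thunk :: addL(2)]]
[6] [T=(λx. (x x)) | E=∅ | St=[thunk :: addL(2)]]
[7] [T=(x x) | E={x↦thunk(x, {x↦thunk((λx. (x x)), ∅)})} | St=[addL(2)]]
[8] [T=x | E={x↦thunk(x, {x↦thunk((λx. (x x)), ∅)})} | St=[thunk :: addL(2)]]
[9] [T=x | E={x↦thunk((λx. (x x)), ∅)} | St=[thunk :: addL(2)]]
[10] [T=(λx. (x x)) | E=∅ | St=[thunk :: addL(2)]]
[11] [T=(x x) | E={x↦thunk(x, {x↦thunk(x, {x↦thunk((λx. (x x)), ∅)})})} | St=[addL(2)]]
[12] [T=x | E={x↦thunk(x, {x↦thunk(x, {x↦thunk((λx. (x x)), ∅)})})} | St=[thunk :: addL(2)]]
[13] [T=x | E={x↦thunk(x, {x↦thunk((λx. (x x)), ∅)})} | St=[thunk :: addL(2)]]
[14] [T=x | E={x↦thunk((λx. (x x)), ∅)} | St=[thunk :: addL(2)]]
[15] [T=(λx. (x x)) | E=∅ | St=[thunk :: addL(2)]]
[16] [T=(x x) | E={x↦thunk(x, {x↦thunk(x, {x↦thunk(x, {x↦thunk((λx. (x x)), ∅)})})})} | St=[addL(2)]]
[17] [T=x | E={x↦thunk(x, {x↦thunk(x, {x↦thunk(x, {x↦thunk((λx. (x x)), ∅)})})})} | St=[thunk :: addL(2)]]
[18] [T=x | E={x↦thunk(x, {x↦thunk(x, {x↦thunk((λx. (x x)), ∅)})})} | St=[thunk :: addL(2)]]
[19] [T=x | E={x↦thunk(x, {x↦thunk((λx. (x x)), ∅)})} | St=[thunk :: addL(2)]]
[20] [T=x | E={x↦thunk((λx. (x x)), ∅)} | St=[thunk :: addL(2)]]
[21] [T=(λx. (x x)) | E=∅ | St=[thunk :: addL(2)]]
[22] [T=(x x) | E={x↦thunk(x, {x↦thunk(x, {x↦thunk(x, {x↦thunk(x, {x↦thunk((λx. (x x)), ∅)})})})})} | St=[addL(2)]]
→ 22 transitions taken and the configuration is still not final: no result within 22 steps

Answer: DIVERGES (no final state within 22 steps)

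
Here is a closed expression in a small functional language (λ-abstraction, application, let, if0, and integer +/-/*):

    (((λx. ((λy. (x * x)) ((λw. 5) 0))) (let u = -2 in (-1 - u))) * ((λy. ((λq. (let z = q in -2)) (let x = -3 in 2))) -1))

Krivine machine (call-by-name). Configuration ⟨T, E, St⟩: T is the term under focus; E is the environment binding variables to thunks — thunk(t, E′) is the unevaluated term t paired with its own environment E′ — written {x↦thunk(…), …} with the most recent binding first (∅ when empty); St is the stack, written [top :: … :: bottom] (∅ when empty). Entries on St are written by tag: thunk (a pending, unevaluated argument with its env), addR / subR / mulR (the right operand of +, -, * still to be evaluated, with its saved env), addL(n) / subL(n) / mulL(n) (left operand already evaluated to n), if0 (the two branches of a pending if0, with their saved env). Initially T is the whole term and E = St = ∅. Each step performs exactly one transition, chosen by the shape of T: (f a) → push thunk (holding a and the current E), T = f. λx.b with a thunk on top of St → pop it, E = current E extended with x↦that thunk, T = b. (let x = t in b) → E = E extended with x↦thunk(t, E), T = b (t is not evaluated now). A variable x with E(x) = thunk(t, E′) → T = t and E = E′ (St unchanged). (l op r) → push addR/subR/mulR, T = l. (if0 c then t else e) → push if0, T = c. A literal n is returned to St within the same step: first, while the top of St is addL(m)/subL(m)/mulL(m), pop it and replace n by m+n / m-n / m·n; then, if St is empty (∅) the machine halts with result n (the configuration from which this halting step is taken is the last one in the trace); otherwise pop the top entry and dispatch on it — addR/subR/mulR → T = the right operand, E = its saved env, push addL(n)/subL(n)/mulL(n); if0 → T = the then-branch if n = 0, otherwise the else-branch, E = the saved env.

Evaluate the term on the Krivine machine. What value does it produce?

Answer: -2

Execution trace:
0. [T=(((λx. ((λy. (x * x)) ((λw. 5) 0))) (let u = -2 in (-1 - u))) * ((λy. ((λq. (let z = q in -2)) (let x = -3 in 2))) -1)) | E=∅ | St=∅]
1. [T=((λx. ((λy. (x * x)) ((λw. 5) 0))) (let u = -2 in (-1 - u))) | E=∅ | St=[mulR]]
2. [T=(λx. ((λy. (x * x)) ((λw. 5) 0))) | E=∅ | St=[thunk :: mulR]]
3. [T=((λy. (x * x)) ((λw. 5) 0)) | E={x↦thunk((let u = -2 in (-1 - u)), ∅)} | St=[mulR]]
4. [T=(λy. (x * x)) | E={x↦thunk((let u = -2 in (-1 - u)), ∅)} | St=[thunk :: mulR]]
5. [T=(x * x) | E={y↦thunk(((λw. 5) 0), {x↦thunk((let u = -2 in (-1 - u)), ∅)}), x↦thunk((let u = -2 in (-1 - u)), ∅)} | St=[mulR]]
6. [T=x | E={y↦thunk(((λw. 5) 0), {x↦thunk((let u = -2 in (-1 - u)), ∅)}), x↦thunk((let u = -2 in (-1 - u)), ∅)} | St=[mulR :: mulR]]
7. [T=(let u = -2 in (-1 - u)) | E=∅ | St=[mulR :: mulR]]
8. [T=(-1 - u) | E={u↦thunk(-2, ∅)} | St=[mulR :: mulR]]
9. [T=-1 | E={u↦thunk(-2, ∅)} | St=[subR :: mulR :: mulR]]
10. [T=u | E={u↦thunk(-2, ∅)} | St=[subL(-1) :: mulR :: mulR]]
11. [T=-2 | E=∅ | St=[subL(-1) :: mulR :: mulR]]
12. [T=x | E={y↦thunk(((λw. 5) 0), {x↦thunk((let u = -2 in (-1 - u)), ∅)}), x↦thunk((let u = -2 in (-1 - u)), ∅)} | St=[mulL(1) :: mulR]]
13. [T=(let u = -2 in (-1 - u)) | E=∅ | St=[mulL(1) :: mulR]]
14. [T=(-1 - u) | E={u↦thunk(-2, ∅)} | St=[mulL(1) :: mulR]]
15. [T=-1 | E={u↦thunk(-2, ∅)} | St=[subR :: mulL(1) :: mulR]]
16. [T=u | E={u↦thunk(-2, ∅)} | St=[subL(-1) :: mulL(1) :: mulR]]
17. [T=-2 | E=∅ | St=[subL(-1) :: mulL(1) :: mulR]]
18. [T=((λy. ((λq. (let z = q in -2)) (let x = -3 in 2))) -1) | E=∅ | St=[mulL(1)]]
19. [T=(λy. ((λq. (let z = q in -2)) (let x = -3 in 2))) | E=∅ | St=[thunk :: mulL(1)]]
20. [T=((λq. (let z = q in -2)) (let x = -3 in 2)) | E={y↦thunk(-1, ∅)} | St=[mulL(1)]]
21. [T=(λq. (let z = q in -2)) | E={y↦thunk(-1, ∅)} | St=[thunk :: mulL(1)]]
22. [T=(let z = q in -2) | E={q↦thunk((let x = -3 in 2), {y↦thunk(-1, ∅)}), y↦thunk(-1, ∅)} | St=[mulL(1)]]
23. [T=-2 | E={z↦thunk(q, {q↦thunk((let x = -3 in 2), {y↦thunk(-1, ∅)}), y↦thunk(-1, ∅)}), q↦thunk((let x = -3 in 2), {y↦thunk(-1, ∅)}), y↦thunk(-1, ∅)} | St=[mulL(1)]]
→ final value -2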